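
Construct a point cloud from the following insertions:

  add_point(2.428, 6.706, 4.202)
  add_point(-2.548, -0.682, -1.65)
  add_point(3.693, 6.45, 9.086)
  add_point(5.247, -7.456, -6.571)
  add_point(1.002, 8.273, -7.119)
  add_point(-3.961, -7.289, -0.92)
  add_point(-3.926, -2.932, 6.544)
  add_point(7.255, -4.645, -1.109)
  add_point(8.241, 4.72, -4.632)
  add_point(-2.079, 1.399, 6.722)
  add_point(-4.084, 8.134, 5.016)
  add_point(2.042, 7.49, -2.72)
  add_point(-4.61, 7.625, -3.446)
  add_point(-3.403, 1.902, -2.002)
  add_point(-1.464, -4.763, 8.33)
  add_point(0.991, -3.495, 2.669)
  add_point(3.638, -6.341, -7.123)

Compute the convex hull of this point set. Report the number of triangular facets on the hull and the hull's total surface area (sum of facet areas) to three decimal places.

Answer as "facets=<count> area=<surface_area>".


Extreme-point indices: [2, 3, 4, 5, 6, 7, 8, 10, 12, 14, 16] — 11 of 17 on the boundary.

Triangle areas on the boundary:
  f1: (p4, p2, p8) → 61.3647
  f2: (p7, p3, p8) → 32.1714
  f3: (p7, p2, p8) → 70.8448
  f4: (p7, p14, p3) → 37.9480
  f5: (p7, p14, p2) → 76.9985
  f6: (p5, p14, p3) → 51.4297
  f7: (p16, p3, p8) → 12.3169
  f8: (p16, p4, p8) → 51.6312
  f9: (p16, p5, p3) → 9.2436
  f10: (p16, p4, p12) → 49.9604
  f11: (p16, p5, p12) → 73.5597
  f12: (p10, p4, p12) → 25.0140
  f13: (p10, p4, p2) → 58.5872
  f14: (p10, p14, p2) → 53.9058
  f15: (p6, p5, p14) → 15.0986
  f16: (p6, p10, p14) → 16.0198
  f17: (p6, p5, p12) → 61.2311
  f18: (p6, p10, p12) → 47.3020
Σ area = 804.628

Euler: V−E+F = 11−27+18 = 2.

facets=18 area=804.628


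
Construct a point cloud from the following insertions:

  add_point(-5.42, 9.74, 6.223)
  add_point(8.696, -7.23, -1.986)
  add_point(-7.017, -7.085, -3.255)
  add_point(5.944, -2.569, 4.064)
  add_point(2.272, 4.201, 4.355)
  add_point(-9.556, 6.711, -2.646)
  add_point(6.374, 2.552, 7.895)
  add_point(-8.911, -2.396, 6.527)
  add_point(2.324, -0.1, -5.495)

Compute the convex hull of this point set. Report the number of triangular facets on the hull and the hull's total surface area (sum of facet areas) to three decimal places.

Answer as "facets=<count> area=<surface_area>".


Extreme-point indices: [0, 1, 2, 3, 4, 5, 6, 7, 8] — 9 of 9 on the boundary.

Triangle areas on the boundary:
  f1: (p8, p6, p1) → 67.3240
  f2: (p4, p8, p6) → 27.1383
  f3: (p0, p7, p5) → 59.9834
  f4: (p0, p7, p6) → 84.7295
  f5: (p0, p4, p6) → 21.4066
  f6: (p0, p8, p5) → 71.6243
  f7: (p0, p4, p8) → 47.3442
  f8: (p3, p6, p1) → 12.2901
  f9: (p3, p7, p1) → 54.1801
  f10: (p3, p7, p6) → 48.2222
  f11: (p2, p8, p1) → 60.4816
  f12: (p2, p7, p1) → 86.3309
  f13: (p2, p8, p5) → 75.3800
  f14: (p2, p7, p5) → 67.4774
Σ area = 783.912

Check V−E+F: 9 − 21 + 14 = 2.

facets=14 area=783.912


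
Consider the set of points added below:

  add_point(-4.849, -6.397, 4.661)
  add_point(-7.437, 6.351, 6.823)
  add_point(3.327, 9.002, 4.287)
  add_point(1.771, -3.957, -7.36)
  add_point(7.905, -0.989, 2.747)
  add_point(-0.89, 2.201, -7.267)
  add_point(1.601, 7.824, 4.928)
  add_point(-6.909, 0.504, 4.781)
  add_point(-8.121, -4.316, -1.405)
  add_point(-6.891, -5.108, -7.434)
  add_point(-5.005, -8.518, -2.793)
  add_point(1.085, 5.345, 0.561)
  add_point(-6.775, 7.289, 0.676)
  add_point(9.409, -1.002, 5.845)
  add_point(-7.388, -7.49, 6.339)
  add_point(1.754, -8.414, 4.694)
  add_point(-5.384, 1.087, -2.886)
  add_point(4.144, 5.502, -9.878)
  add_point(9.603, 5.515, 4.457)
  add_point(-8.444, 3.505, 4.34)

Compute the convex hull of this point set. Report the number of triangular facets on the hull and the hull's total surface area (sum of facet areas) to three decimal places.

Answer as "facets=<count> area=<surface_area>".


facets=24 area=1020.963

14 of the 20 inputs are extreme points: [1, 2, 3, 4, 8, 9, 10, 12, 13, 14, 15, 17, 18, 19].

Area of each hull facet:
  f1: (p2, p17, p18) → 51.9426
  f2: (p9, p14, p10) → 23.0640
  f3: (p3, p9, p10) → 25.6981
  f4: (p3, p9, p17) → 41.1382
  f5: (p15, p14, p10) → 40.0869
  f6: (p15, p3, p10) → 46.8102
  f7: (p12, p2, p17) → 75.5238
  f8: (p12, p9, p19) → 39.9934
  f9: (p12, p9, p17) → 99.9693
  f10: (p1, p2, p18) → 28.8094
  f11: (p1, p14, p19) → 17.9365
  f12: (p1, p12, p19) → 10.6679
  f13: (p1, p12, p2) → 33.2487
  f14: (p8, p14, p19) → 39.6129
  f15: (p8, p9, p19) → 21.9595
  f16: (p8, p9, p14) → 14.5261
  f17: (p13, p15, p3) → 68.1888
  f18: (p13, p17, p18) → 50.2585
  f19: (p13, p15, p14) → 39.5545
  f20: (p13, p1, p18) → 57.4040
  f21: (p13, p1, p14) → 116.5799
  f22: (p4, p3, p17) → 60.7825
  f23: (p4, p13, p17) → 11.6831
  f24: (p4, p13, p3) → 5.5245
Σ area = 1020.963

Euler: V−E+F = 14−36+24 = 2.


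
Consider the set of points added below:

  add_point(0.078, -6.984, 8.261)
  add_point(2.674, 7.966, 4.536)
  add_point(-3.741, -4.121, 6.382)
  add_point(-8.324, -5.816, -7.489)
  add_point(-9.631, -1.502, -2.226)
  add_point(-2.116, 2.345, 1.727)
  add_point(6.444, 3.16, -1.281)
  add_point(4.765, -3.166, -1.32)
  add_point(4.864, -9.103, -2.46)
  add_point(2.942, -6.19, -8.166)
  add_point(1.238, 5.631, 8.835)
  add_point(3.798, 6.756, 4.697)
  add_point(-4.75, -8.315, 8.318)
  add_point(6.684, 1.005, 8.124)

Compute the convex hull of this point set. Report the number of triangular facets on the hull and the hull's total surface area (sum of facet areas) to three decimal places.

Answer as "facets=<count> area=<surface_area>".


facets=18 area=822.580

Extreme-point indices: [0, 1, 3, 4, 6, 8, 9, 10, 11, 12, 13] — 11 of 14 on the boundary.

Triangle areas on the boundary:
  f1: (p0, p8, p13) → 61.3138
  f2: (p0, p12, p8) → 27.9897
  f3: (p10, p0, p13) → 37.2205
  f4: (p10, p0, p12) → 29.7238
  f5: (p10, p1, p4) → 42.8381
  f6: (p10, p12, p4) → 97.7203
  f7: (p3, p1, p4) → 50.3200
  f8: (p3, p12, p4) → 45.6134
  f9: (p3, p12, p8) → 97.8360
  f10: (p3, p9, p8) → 36.5671
  f11: (p11, p10, p13) → 16.9537
  f12: (p11, p10, p1) → 4.1217
  f13: (p6, p3, p1) → 76.5432
  f14: (p6, p3, p9) → 66.6664
  f15: (p6, p11, p1) → 5.3102
  f16: (p6, p11, p13) → 26.9135
  f17: (p6, p8, p13) → 59.4708
  f18: (p6, p9, p8) → 39.4583
Σ area = 822.580

Euler: V−E+F = 11−27+18 = 2.


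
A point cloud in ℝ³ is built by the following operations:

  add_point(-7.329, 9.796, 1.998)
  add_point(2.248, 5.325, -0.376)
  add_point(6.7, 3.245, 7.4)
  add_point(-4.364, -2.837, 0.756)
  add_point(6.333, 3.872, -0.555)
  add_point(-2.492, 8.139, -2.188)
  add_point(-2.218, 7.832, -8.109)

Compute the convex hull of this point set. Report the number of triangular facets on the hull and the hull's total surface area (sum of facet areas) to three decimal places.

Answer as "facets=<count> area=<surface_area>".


facets=8 area=410.030

Extreme-point indices: [0, 2, 3, 4, 5, 6] — 6 of 7 on the boundary.

Triangle areas on the boundary:
  f1: (p3, p2, p0) → 89.2391
  f2: (p6, p3, p0) → 70.1684
  f3: (p5, p2, p0) → 46.3536
  f4: (p5, p6, p0) → 14.4015
  f5: (p4, p5, p2) → 38.5491
  f6: (p4, p5, p6) → 29.3411
  f7: (p4, p3, p2) → 50.4197
  f8: (p4, p6, p3) → 71.5574
Σ area = 410.030

Euler characteristic 6−12+8 = 2 ✓


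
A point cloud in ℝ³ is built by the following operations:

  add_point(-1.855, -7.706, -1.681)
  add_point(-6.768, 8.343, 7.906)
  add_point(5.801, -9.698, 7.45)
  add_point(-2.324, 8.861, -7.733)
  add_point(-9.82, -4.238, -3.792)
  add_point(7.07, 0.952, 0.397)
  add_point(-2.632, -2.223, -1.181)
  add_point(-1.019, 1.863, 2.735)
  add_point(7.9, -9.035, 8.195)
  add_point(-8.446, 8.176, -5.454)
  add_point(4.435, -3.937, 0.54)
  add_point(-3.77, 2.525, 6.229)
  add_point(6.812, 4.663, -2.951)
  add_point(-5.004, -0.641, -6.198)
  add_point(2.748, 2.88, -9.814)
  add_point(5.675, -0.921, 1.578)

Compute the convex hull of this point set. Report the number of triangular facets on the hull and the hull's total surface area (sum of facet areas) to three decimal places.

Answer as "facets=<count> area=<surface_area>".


Extreme-point indices: [0, 1, 2, 3, 4, 5, 8, 9, 12, 13, 14] — 11 of 16 on the boundary.

Area of each hull facet:
  f1: (p0, p14, p4) → 62.5305
  f2: (p0, p14, p8) → 95.2968
  f3: (p13, p14, p4) → 5.9475
  f4: (p12, p14, p8) → 66.5567
  f5: (p12, p14, p3) → 33.0843
  f6: (p12, p1, p3) → 88.7081
  f7: (p9, p1, p4) → 84.3657
  f8: (p9, p1, p3) → 43.0716
  f9: (p9, p13, p4) → 30.0026
  f10: (p9, p14, p3) → 21.4201
  f11: (p9, p13, p14) → 43.9039
  f12: (p2, p0, p4) → 31.8907
  f13: (p2, p0, p8) → 8.9965
  f14: (p2, p1, p4) → 165.5530
  f15: (p2, p1, p8) → 24.5647
  f16: (p5, p1, p8) → 109.6124
  f17: (p5, p12, p8) → 2.2954
  f18: (p5, p12, p1) → 43.4238
Σ area = 961.224

Euler characteristic 11−27+18 = 2 ✓

facets=18 area=961.224


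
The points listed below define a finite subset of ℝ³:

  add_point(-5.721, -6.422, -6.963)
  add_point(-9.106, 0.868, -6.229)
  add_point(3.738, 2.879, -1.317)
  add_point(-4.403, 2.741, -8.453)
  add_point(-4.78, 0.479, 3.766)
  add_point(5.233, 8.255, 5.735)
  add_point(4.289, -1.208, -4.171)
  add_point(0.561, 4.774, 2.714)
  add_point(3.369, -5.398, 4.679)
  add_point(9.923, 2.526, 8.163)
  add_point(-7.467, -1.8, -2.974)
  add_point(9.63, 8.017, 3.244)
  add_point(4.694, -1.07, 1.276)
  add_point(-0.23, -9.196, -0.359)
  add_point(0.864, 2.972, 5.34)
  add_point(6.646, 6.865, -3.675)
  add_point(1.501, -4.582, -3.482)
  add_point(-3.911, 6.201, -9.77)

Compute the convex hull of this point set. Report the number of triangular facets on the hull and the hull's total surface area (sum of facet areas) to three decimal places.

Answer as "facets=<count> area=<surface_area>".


facets=24 area=820.830

Hull vertices (14/18): indices [0, 1, 4, 5, 6, 8, 9, 10, 11, 13, 14, 15, 16, 17].

Triangle areas on the boundary:
  f1: (p0, p17, p1) → 31.9298
  f2: (p6, p13, p9) → 69.7634
  f3: (p6, p0, p17) → 65.6829
  f4: (p8, p13, p9) → 16.9181
  f5: (p8, p4, p9) → 54.5380
  f6: (p8, p4, p13) → 36.1768
  f7: (p5, p17, p1) → 74.6606
  f8: (p5, p4, p1) → 63.1519
  f9: (p10, p4, p13) → 39.3072
  f10: (p10, p0, p13) → 28.5886
  f11: (p10, p4, p1) → 13.8688
  f12: (p10, p0, p1) → 14.2978
  f13: (p16, p0, p13) → 23.4555
  f14: (p16, p6, p13) → 6.3232
  f15: (p16, p6, p0) → 13.7380
  f16: (p14, p4, p9) → 13.1604
  f17: (p14, p5, p9) → 26.3872
  f18: (p14, p5, p4) → 10.4104
  f19: (p11, p6, p9) → 47.4838
  f20: (p11, p5, p9) → 18.0275
  f21: (p11, p5, p17) → 45.8261
  f22: (p15, p6, p17) → 48.6607
  f23: (p15, p11, p17) → 27.9229
  f24: (p15, p11, p6) → 30.5502
Σ area = 820.830

Euler: V−E+F = 14−36+24 = 2.


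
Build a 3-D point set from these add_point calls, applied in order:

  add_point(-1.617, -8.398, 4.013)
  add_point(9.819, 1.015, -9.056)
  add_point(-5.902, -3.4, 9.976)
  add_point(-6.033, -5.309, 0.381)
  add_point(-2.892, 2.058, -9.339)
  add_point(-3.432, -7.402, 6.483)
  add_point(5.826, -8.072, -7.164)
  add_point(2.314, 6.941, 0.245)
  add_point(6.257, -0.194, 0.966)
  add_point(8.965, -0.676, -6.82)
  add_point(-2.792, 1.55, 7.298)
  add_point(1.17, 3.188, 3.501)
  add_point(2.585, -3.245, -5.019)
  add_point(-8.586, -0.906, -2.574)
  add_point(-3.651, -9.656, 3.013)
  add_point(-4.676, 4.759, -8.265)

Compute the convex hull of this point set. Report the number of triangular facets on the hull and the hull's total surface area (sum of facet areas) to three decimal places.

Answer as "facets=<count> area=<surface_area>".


facets=24 area=820.747

Points on the hull: [0, 1, 2, 4, 5, 6, 7, 8, 9, 10, 11, 13, 14, 15] (14 of 16).

Per-facet area ½‖(b−a)×(c−a)‖:
  f1: (p2, p14, p13) → 53.6676
  f2: (p6, p14, p13) → 79.5458
  f3: (p10, p2, p13) → 37.5928
  f4: (p4, p6, p13) → 63.0920
  f5: (p4, p6, p1) → 61.1456
  f6: (p0, p6, p14) → 17.2722
  f7: (p15, p7, p1) → 72.2137
  f8: (p15, p4, p1) → 17.7367
  f9: (p15, p4, p13) → 15.1898
  f10: (p15, p10, p13) → 51.3522
  f11: (p15, p10, p7) → 57.1427
  f12: (p5, p2, p14) → 6.4196
  f13: (p5, p0, p14) → 4.1773
  f14: (p8, p5, p0) → 17.7012
  f15: (p8, p10, p2) → 30.9810
  f16: (p8, p5, p2) → 38.2201
  f17: (p8, p7, p1) → 43.7934
  f18: (p8, p0, p6) → 63.0805
  f19: (p11, p10, p7) → 8.9667
  f20: (p11, p8, p7) → 16.8462
  f21: (p11, p8, p10) → 14.5519
  f22: (p9, p6, p1) → 9.3214
  f23: (p9, p8, p1) → 7.5523
  f24: (p9, p8, p6) → 33.1842
Σ area = 820.747

Euler characteristic 14−36+24 = 2 ✓


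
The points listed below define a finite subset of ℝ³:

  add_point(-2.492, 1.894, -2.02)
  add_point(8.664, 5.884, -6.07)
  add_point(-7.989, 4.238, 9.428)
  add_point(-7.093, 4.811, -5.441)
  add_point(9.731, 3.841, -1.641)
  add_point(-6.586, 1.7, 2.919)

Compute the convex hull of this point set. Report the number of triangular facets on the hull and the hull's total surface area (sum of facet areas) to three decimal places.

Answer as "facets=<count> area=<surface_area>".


6 of the 6 inputs are extreme points: [0, 1, 2, 3, 4, 5].

Triangle areas on the boundary:
  f1: (p5, p4, p2) → 56.0925
  f2: (p1, p4, p2) → 50.0670
  f3: (p3, p5, p2) → 22.1070
  f4: (p3, p1, p2) → 117.1929
  f5: (p0, p1, p4) → 30.4426
  f6: (p0, p3, p1) → 38.1454
  f7: (p0, p5, p4) → 31.4621
  f8: (p0, p3, p5) → 20.6319
Σ area = 366.141

Check V−E+F: 6 − 12 + 8 = 2.

facets=8 area=366.141


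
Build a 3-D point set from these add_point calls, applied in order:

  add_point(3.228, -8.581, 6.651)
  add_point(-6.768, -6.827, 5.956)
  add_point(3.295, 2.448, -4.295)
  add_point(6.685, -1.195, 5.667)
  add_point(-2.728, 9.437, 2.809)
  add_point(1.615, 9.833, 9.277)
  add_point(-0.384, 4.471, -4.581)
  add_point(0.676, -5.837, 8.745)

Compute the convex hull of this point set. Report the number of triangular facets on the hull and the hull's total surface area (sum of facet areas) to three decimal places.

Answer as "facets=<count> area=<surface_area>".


facets=12 area=576.282

Extreme-point indices: [0, 1, 2, 3, 4, 5, 6, 7] — 8 of 8 on the boundary.

Per-facet area ½‖(b−a)×(c−a)‖:
  f1: (p4, p5, p1) → 66.4822
  f2: (p4, p6, p1) → 74.7289
  f3: (p7, p5, p1) → 61.7590
  f4: (p7, p5, p3) → 51.6531
  f5: (p2, p6, p1) → 35.1526
  f6: (p2, p5, p3) → 69.6899
  f7: (p2, p4, p5) → 43.9949
  f8: (p2, p4, p6) → 17.5148
  f9: (p0, p7, p3) → 16.9945
  f10: (p0, p2, p3) → 43.9953
  f11: (p0, p7, p1) → 16.3821
  f12: (p0, p2, p1) → 77.9346
Σ area = 576.282

Euler characteristic 8−18+12 = 2 ✓


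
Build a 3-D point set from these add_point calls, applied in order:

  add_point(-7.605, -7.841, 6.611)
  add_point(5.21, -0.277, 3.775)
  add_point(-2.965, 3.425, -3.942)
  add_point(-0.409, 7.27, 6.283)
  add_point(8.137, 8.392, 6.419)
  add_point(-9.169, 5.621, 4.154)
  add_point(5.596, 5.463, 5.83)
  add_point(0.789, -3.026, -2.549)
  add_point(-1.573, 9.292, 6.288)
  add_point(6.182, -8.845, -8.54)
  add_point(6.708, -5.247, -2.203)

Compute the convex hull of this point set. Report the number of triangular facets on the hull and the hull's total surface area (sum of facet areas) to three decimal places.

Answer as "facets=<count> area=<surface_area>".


facets=12 area=797.686

8 of the 11 inputs are extreme points: [0, 1, 2, 4, 5, 8, 9, 10].

Per-facet area ½‖(b−a)×(c−a)‖:
  f1: (p2, p9, p4) → 127.6110
  f2: (p2, p0, p5) → 71.1965
  f3: (p2, p0, p9) → 126.6031
  f4: (p10, p9, p4) → 27.8148
  f5: (p10, p0, p9) → 58.9940
  f6: (p8, p2, p5) → 44.0710
  f7: (p8, p2, p4) → 57.7065
  f8: (p8, p0, p5) → 57.7137
  f9: (p8, p0, p4) → 85.9231
  f10: (p1, p0, p4) → 54.0369
  f11: (p1, p10, p4) → 26.0523
  f12: (p1, p10, p0) → 59.9627
Σ area = 797.686

Euler characteristic 8−18+12 = 2 ✓


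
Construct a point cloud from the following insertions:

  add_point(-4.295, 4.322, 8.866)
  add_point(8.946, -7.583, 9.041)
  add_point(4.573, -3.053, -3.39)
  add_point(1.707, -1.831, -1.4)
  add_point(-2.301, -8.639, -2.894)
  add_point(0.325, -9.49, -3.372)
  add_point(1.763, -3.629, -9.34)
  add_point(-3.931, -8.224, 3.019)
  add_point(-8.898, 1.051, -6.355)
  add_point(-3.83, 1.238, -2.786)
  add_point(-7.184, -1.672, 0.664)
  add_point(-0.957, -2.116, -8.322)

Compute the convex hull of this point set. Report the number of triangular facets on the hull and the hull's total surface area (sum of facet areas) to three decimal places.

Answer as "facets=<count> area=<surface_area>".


Points on the hull: [0, 1, 2, 4, 5, 6, 7, 8, 9, 10, 11] (11 of 12).

Area of each hull facet:
  f1: (p6, p5, p1) → 59.5071
  f2: (p7, p5, p1) → 54.8241
  f3: (p4, p7, p8) → 37.4622
  f4: (p4, p7, p5) → 7.7616
  f5: (p4, p6, p8) → 51.1974
  f6: (p4, p6, p5) → 11.8605
  f7: (p11, p6, p8) → 2.1851
  f8: (p11, p9, p8) → 21.7643
  f9: (p11, p9, p6) → 6.9757
  f10: (p2, p6, p1) → 19.2073
  f11: (p2, p9, p6) → 29.9672
  f12: (p0, p7, p1) → 96.6113
  f13: (p0, p2, p1) → 110.1948
  f14: (p0, p2, p9) → 55.7248
  f15: (p0, p9, p8) → 31.6658
  f16: (p10, p7, p8) → 21.9384
  f17: (p10, p0, p8) → 33.6002
  f18: (p10, p0, p7) → 40.2372
Σ area = 692.685

Check V−E+F: 11 − 27 + 18 = 2.

facets=18 area=692.685


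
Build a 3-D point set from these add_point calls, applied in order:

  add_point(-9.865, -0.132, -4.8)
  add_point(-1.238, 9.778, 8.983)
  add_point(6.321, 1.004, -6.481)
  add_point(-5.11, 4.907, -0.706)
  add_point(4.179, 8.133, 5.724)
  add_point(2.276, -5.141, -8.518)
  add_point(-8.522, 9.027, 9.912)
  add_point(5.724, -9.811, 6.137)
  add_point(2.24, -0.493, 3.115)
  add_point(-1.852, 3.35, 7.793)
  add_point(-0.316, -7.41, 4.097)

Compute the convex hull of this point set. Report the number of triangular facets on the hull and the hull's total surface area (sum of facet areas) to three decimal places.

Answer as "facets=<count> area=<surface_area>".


Points on the hull: [0, 1, 2, 3, 4, 5, 6, 7, 10] (9 of 11).

Per-facet area ½‖(b−a)×(c−a)‖:
  f1: (p5, p2, p0) → 51.8205
  f2: (p5, p7, p2) → 59.6881
  f3: (p3, p2, p0) → 53.5882
  f4: (p6, p1, p7) → 74.9929
  f5: (p6, p3, p0) → 41.3825
  f6: (p6, p3, p1) → 40.9319
  f7: (p4, p7, p2) → 112.2540
  f8: (p4, p1, p7) → 55.9316
  f9: (p4, p3, p2) → 73.4097
  f10: (p4, p3, p1) → 36.4400
  f11: (p10, p6, p0) → 124.0276
  f12: (p10, p6, p7) → 53.0986
  f13: (p10, p5, p0) → 82.7214
  f14: (p10, p5, p7) → 43.8604
Σ area = 904.147

Check V−E+F: 9 − 21 + 14 = 2.

facets=14 area=904.147


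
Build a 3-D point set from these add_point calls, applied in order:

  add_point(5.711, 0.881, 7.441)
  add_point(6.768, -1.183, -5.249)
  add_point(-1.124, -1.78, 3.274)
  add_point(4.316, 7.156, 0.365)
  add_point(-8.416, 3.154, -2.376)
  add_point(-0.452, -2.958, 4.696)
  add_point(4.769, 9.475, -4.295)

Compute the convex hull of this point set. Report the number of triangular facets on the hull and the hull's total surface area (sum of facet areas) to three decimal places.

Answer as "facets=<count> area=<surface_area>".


facets=8 area=418.695

Extreme-point indices: [0, 1, 3, 4, 5, 6] — 6 of 7 on the boundary.

Area of each hull facet:
  f1: (p6, p1, p4) → 77.8399
  f2: (p0, p6, p1) → 67.8383
  f3: (p5, p1, p4) → 75.3146
  f4: (p5, p0, p4) → 42.0073
  f5: (p5, p0, p1) → 46.6737
  f6: (p3, p6, p4) → 35.5750
  f7: (p3, p0, p4) → 64.8464
  f8: (p3, p0, p6) → 8.5996
Σ area = 418.695

Euler: V−E+F = 6−12+8 = 2.


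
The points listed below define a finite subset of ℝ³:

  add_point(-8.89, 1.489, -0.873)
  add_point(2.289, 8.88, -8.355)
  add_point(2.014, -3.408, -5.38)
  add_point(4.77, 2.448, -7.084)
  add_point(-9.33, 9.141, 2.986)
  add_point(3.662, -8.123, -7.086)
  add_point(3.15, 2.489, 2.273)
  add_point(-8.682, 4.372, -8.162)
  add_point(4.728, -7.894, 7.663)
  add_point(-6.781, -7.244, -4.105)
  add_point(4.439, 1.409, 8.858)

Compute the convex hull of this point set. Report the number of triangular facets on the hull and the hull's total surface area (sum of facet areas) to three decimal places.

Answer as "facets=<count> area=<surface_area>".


9 of the 11 inputs are extreme points: [0, 1, 3, 4, 5, 7, 8, 9, 10].

Facet areas (half cross-product norm):
  f1: (p8, p10, p4) → 71.1491
  f2: (p8, p5, p3) → 78.5758
  f3: (p8, p10, p3) → 74.8237
  f4: (p1, p5, p3) → 17.9950
  f5: (p1, p7, p5) → 96.6331
  f6: (p1, p7, p4) → 71.7608
  f7: (p1, p10, p4) → 128.2043
  f8: (p1, p10, p3) → 54.4636
  f9: (p9, p7, p5) → 67.2282
  f10: (p9, p8, p5) → 78.8579
  f11: (p0, p7, p4) → 33.5026
  f12: (p0, p9, p7) → 37.4282
  f13: (p0, p8, p4) → 76.6379
  f14: (p0, p9, p8) → 78.5367
Σ area = 965.797

Check V−E+F: 9 − 21 + 14 = 2.

facets=14 area=965.797


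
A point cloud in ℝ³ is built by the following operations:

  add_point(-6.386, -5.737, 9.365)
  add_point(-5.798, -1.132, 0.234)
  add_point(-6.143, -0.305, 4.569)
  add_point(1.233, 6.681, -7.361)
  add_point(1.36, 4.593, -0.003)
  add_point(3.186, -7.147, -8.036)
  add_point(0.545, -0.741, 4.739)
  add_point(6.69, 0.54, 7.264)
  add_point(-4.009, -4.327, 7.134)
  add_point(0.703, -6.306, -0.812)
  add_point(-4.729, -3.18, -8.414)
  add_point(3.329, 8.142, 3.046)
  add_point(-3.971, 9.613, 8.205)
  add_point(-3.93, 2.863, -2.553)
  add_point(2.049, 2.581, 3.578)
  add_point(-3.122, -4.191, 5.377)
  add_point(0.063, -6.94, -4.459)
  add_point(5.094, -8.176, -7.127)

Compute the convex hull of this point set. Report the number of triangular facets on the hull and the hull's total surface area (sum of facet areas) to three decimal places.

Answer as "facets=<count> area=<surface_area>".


Extreme-point indices: [0, 1, 2, 3, 5, 7, 10, 11, 12, 13, 16, 17] — 12 of 18 on the boundary.

Per-facet area ½‖(b−a)×(c−a)‖:
  f1: (p12, p7, p0) → 93.7510
  f2: (p17, p7, p0) → 121.7512
  f3: (p17, p3, p7) → 115.0287
  f4: (p2, p12, p0) → 34.4510
  f5: (p11, p12, p7) → 41.6390
  f6: (p11, p3, p7) → 45.7977
  f7: (p11, p3, p12) → 44.1048
  f8: (p13, p10, p12) → 13.7617
  f9: (p13, p3, p12) → 49.2318
  f10: (p13, p3, p10) → 33.9138
  f11: (p16, p10, p0) → 54.7238
  f12: (p16, p17, p0) → 27.0924
  f13: (p1, p10, p12) → 40.8983
  f14: (p1, p2, p12) → 20.8571
  f15: (p1, p10, p0) → 29.5148
  f16: (p1, p2, p0) → 13.7993
  f17: (p5, p16, p10) → 17.2407
  f18: (p5, p16, p17) → 5.3921
  f19: (p5, p3, p10) → 51.0944
  f20: (p5, p17, p3) → 13.9591
Σ area = 868.003

Euler characteristic 12−30+20 = 2 ✓

facets=20 area=868.003


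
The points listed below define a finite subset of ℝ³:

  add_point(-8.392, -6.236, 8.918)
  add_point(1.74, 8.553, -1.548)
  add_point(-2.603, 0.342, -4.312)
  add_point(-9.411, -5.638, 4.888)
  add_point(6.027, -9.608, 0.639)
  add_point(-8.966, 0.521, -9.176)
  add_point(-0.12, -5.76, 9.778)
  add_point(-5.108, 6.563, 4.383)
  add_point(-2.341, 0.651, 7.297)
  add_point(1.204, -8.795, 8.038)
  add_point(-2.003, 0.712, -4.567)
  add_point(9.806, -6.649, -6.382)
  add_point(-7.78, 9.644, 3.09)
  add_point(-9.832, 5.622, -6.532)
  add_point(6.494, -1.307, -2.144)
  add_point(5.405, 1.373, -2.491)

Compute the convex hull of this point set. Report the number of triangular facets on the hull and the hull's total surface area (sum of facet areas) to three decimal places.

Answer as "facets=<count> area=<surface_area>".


Points on the hull: [0, 1, 3, 4, 5, 6, 7, 8, 9, 11, 12, 13, 14, 15] (14 of 16).

Facet areas (half cross-product norm):
  f1: (p5, p4, p11) → 84.9489
  f2: (p1, p12, p13) → 54.6215
  f3: (p1, p5, p13) → 36.4751
  f4: (p1, p5, p11) → 132.8119
  f5: (p3, p0, p4) → 34.6369
  f6: (p3, p5, p4) → 124.9280
  f7: (p3, p5, p13) → 44.5176
  f8: (p3, p12, p13) → 78.7265
  f9: (p3, p0, p12) → 31.6468
  f10: (p14, p4, p11) → 29.3951
  f11: (p6, p14, p4) → 51.1122
  f12: (p6, p14, p1) → 78.5690
  f13: (p15, p1, p11) → 11.4247
  f14: (p15, p14, p11) → 7.3676
  f15: (p15, p14, p1) → 2.9362
  f16: (p8, p6, p1) → 32.3015
  f17: (p8, p0, p12) → 49.5553
  f18: (p8, p6, p0) → 28.7961
  f19: (p9, p0, p4) → 34.6734
  f20: (p9, p6, p4) → 12.5362
  f21: (p9, p6, p0) → 15.0561
  f22: (p7, p1, p12) → 19.7136
  f23: (p7, p8, p12) → 4.2535
  f24: (p7, p8, p1) → 32.7650
Σ area = 1033.769

Euler characteristic 14−36+24 = 2 ✓

facets=24 area=1033.769


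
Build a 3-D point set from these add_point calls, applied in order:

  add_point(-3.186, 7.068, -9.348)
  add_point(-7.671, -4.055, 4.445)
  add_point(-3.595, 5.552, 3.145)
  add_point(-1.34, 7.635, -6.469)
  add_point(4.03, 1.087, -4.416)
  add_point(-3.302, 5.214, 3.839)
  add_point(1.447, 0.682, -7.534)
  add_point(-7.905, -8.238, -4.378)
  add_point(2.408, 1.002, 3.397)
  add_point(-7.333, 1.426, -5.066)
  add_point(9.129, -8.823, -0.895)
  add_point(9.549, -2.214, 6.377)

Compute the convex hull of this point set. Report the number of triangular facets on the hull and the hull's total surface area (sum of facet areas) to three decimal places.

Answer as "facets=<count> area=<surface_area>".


Extreme-point indices: [0, 1, 2, 3, 4, 5, 6, 7, 9, 10, 11] — 11 of 12 on the boundary.

Area of each hull facet:
  f1: (p6, p0, p7) → 52.9722
  f2: (p6, p10, p7) → 90.9484
  f3: (p1, p5, p11) → 76.9599
  f4: (p1, p10, p7) → 83.4100
  f5: (p1, p10, p11) → 84.0468
  f6: (p3, p5, p11) → 80.5272
  f7: (p4, p10, p11) → 54.2905
  f8: (p4, p6, p10) → 21.5432
  f9: (p4, p3, p11) → 40.6073
  f10: (p4, p6, p0) → 14.6546
  f11: (p4, p3, p0) → 13.8367
  f12: (p9, p0, p7) → 26.2881
  f13: (p9, p1, p7) → 44.1486
  f14: (p2, p3, p0) → 13.4648
  f15: (p2, p3, p5) → 2.4667
  f16: (p2, p9, p0) → 40.6718
  f17: (p2, p1, p5) → 4.0824
  f18: (p2, p9, p1) → 47.2522
Σ area = 792.172

Euler characteristic 11−27+18 = 2 ✓

facets=18 area=792.172


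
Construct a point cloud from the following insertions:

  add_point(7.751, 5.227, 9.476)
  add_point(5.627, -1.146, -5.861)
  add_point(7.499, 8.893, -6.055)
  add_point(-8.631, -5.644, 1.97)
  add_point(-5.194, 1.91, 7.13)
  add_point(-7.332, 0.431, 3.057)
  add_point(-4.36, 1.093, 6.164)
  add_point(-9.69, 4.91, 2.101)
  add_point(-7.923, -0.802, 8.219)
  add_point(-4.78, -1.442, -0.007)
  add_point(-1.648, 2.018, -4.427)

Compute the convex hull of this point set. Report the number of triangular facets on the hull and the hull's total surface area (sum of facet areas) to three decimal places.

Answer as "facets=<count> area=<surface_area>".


facets=12 area=716.693

8 of the 11 inputs are extreme points: [0, 1, 2, 3, 4, 7, 8, 10].

Per-facet area ½‖(b−a)×(c−a)‖:
  f1: (p2, p0, p7) → 139.1854
  f2: (p8, p3, p7) → 33.4297
  f3: (p8, p3, p0) → 62.3459
  f4: (p10, p3, p7) → 53.4376
  f5: (p10, p2, p7) → 53.1838
  f6: (p4, p0, p7) → 40.0858
  f7: (p4, p8, p7) → 14.7448
  f8: (p4, p8, p0) → 17.3101
  f9: (p1, p10, p3) → 45.7371
  f10: (p1, p10, p2) → 40.1904
  f11: (p1, p3, p0) → 137.9466
  f12: (p1, p2, p0) → 79.0961
Σ area = 716.693

Euler: V−E+F = 8−18+12 = 2.


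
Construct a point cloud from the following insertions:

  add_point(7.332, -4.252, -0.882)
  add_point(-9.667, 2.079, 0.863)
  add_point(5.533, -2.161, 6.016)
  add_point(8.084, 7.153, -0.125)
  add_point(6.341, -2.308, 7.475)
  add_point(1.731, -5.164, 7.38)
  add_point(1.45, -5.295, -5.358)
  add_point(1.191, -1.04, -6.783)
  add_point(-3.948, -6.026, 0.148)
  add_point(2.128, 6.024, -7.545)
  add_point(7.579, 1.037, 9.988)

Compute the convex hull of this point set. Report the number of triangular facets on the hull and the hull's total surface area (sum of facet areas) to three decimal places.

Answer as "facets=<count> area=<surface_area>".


10 of the 11 inputs are extreme points: [0, 1, 3, 4, 5, 6, 7, 8, 9, 10].

Per-facet area ½‖(b−a)×(c−a)‖:
  f1: (p10, p3, p1) → 106.4578
  f2: (p9, p3, p1) → 71.6576
  f3: (p5, p8, p1) → 44.7873
  f4: (p5, p10, p1) → 63.9612
  f5: (p4, p5, p10) → 8.9414
  f6: (p0, p4, p5) → 23.4064
  f7: (p0, p9, p3) → 53.6616
  f8: (p0, p10, p3) → 60.1199
  f9: (p0, p4, p10) → 13.5063
  f10: (p6, p5, p8) → 35.5105
  f11: (p6, p0, p5) → 37.3776
  f12: (p6, p8, p1) → 35.7044
  f13: (p7, p0, p9) → 30.8049
  f14: (p7, p6, p0) → 16.6861
  f15: (p7, p9, p1) → 48.7871
  f16: (p7, p6, p1) → 30.5472
Σ area = 681.917

Euler: V−E+F = 10−24+16 = 2.

facets=16 area=681.917


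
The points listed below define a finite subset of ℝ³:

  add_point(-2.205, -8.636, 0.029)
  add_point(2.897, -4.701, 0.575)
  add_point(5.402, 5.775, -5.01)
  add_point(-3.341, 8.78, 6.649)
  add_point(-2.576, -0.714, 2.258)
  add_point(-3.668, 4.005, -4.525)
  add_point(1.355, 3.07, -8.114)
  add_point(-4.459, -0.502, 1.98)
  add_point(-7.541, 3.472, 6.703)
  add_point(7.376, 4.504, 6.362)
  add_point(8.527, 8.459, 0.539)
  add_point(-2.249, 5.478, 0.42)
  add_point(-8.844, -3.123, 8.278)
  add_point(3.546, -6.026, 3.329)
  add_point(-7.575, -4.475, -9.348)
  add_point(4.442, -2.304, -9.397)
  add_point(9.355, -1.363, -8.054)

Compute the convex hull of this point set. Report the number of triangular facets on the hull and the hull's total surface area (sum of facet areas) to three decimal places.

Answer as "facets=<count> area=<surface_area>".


facets=22 area=1003.425

Hull vertices (13/17): indices [0, 2, 3, 5, 6, 8, 9, 10, 12, 13, 14, 15, 16].

Triangle areas on the boundary:
  f1: (p9, p3, p12) → 76.1408
  f2: (p0, p15, p16) → 31.5067
  f3: (p10, p9, p16) → 46.2381
  f4: (p10, p9, p3) → 41.1371
  f5: (p13, p9, p16) → 76.7799
  f6: (p13, p0, p16) → 48.3023
  f7: (p13, p9, p12) → 79.2433
  f8: (p13, p0, p12) → 42.4989
  f9: (p8, p3, p12) → 11.6062
  f10: (p8, p5, p3) → 39.0137
  f11: (p14, p0, p15) → 65.1252
  f12: (p14, p0, p12) → 68.4770
  f13: (p14, p8, p12) → 60.3209
  f14: (p14, p8, p5) → 60.0419
  f15: (p6, p14, p15) → 36.4807
  f16: (p6, p14, p5) → 32.6876
  f17: (p6, p15, p16) → 15.8448
  f18: (p2, p6, p5) → 17.7134
  f19: (p2, p5, p3) → 56.1642
  f20: (p2, p10, p3) → 46.1239
  f21: (p2, p10, p16) → 27.6623
  f22: (p2, p6, p16) → 24.3160
Σ area = 1003.425

Euler: V−E+F = 13−33+22 = 2.


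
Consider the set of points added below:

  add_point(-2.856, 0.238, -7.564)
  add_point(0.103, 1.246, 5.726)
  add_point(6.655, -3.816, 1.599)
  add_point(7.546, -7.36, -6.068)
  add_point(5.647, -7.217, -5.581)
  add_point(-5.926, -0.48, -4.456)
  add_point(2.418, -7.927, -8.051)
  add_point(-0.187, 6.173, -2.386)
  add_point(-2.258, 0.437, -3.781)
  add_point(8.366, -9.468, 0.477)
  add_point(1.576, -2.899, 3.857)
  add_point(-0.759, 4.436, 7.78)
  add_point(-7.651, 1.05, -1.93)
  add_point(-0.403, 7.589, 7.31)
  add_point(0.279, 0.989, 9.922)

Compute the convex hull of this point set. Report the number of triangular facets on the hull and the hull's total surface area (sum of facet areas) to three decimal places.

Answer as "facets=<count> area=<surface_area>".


Hull vertices (12/15): indices [0, 2, 3, 5, 6, 7, 9, 10, 11, 12, 13, 14].

Per-facet area ½‖(b−a)×(c−a)‖:
  f1: (p7, p13, p12) → 44.4172
  f2: (p10, p9, p12) → 46.7654
  f3: (p10, p14, p12) → 42.2241
  f4: (p10, p14, p9) → 24.4264
  f5: (p11, p13, p12) → 19.3869
  f6: (p11, p14, p12) → 24.6173
  f7: (p11, p14, p13) → 3.4701
  f8: (p6, p9, p12) → 77.1042
  f9: (p2, p7, p13) → 61.3965
  f10: (p2, p14, p9) → 25.2918
  f11: (p2, p14, p13) → 40.4917
  f12: (p0, p7, p12) → 29.0765
  f13: (p3, p2, p7) → 53.8528
  f14: (p3, p0, p7) → 53.7090
  f15: (p3, p0, p6) → 24.6658
  f16: (p3, p6, p9) → 17.3878
  f17: (p3, p2, p9) → 20.5969
  f18: (p5, p6, p12) → 9.9808
  f19: (p5, p0, p12) → 4.5856
  f20: (p5, p0, p6) → 20.7139
Σ area = 644.161

Check V−E+F: 12 − 30 + 20 = 2.

facets=20 area=644.161


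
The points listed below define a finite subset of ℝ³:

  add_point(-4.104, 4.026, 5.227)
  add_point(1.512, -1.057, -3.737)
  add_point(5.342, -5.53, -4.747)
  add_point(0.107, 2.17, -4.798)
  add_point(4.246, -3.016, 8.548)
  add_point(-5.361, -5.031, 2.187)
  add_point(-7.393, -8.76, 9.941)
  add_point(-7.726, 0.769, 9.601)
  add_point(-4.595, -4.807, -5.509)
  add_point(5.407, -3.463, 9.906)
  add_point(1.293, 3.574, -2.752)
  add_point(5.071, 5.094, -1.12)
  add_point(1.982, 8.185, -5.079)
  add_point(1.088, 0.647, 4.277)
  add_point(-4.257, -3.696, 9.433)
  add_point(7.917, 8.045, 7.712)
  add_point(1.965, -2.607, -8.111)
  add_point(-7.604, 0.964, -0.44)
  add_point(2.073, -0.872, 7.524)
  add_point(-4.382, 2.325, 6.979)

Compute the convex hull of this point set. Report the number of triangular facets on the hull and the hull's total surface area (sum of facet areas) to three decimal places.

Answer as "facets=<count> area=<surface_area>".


Extreme-point indices: [0, 2, 6, 7, 8, 9, 11, 12, 15, 16, 17] — 11 of 20 on the boundary.

Triangle areas on the boundary:
  f1: (p9, p15, p7) → 82.2703
  f2: (p9, p6, p7) → 61.9104
  f3: (p8, p12, p16) → 40.6563
  f4: (p0, p15, p7) → 35.5535
  f5: (p0, p12, p15) → 75.2579
  f6: (p11, p12, p15) → 22.8964
  f7: (p2, p9, p6) → 102.3432
  f8: (p2, p8, p6) → 80.6260
  f9: (p2, p8, p16) → 20.3706
  f10: (p2, p9, p15) → 88.5549
  f11: (p2, p11, p15) → 44.8195
  f12: (p2, p12, p16) → 29.4769
  f13: (p2, p11, p12) → 31.6673
  f14: (p17, p6, p7) → 47.8411
  f15: (p17, p8, p6) → 58.6400
  f16: (p17, p8, p12) → 52.8023
  f17: (p17, p0, p7) → 23.9724
  f18: (p17, p0, p12) → 44.8171
Σ area = 944.476

Euler: V−E+F = 11−27+18 = 2.

facets=18 area=944.476


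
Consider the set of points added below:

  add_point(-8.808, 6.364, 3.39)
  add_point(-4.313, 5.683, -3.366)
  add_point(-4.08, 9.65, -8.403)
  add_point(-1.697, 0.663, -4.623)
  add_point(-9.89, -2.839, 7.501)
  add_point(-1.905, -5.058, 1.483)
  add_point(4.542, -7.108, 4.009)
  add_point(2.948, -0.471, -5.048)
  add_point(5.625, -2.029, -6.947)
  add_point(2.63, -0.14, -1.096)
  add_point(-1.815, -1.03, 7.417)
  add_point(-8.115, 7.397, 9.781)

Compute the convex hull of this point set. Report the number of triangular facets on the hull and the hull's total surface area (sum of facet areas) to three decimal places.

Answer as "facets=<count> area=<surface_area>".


Hull vertices (10/12): indices [0, 2, 3, 4, 5, 6, 8, 9, 10, 11].

Per-facet area ½‖(b−a)×(c−a)‖:
  f1: (p3, p2, p4) → 69.7600
  f2: (p3, p2, p8) → 37.3998
  f3: (p0, p2, p4) → 51.6486
  f4: (p0, p11, p4) → 32.0154
  f5: (p0, p11, p2) → 25.4049
  f6: (p10, p11, p4) → 40.8680
  f7: (p10, p6, p4) → 33.3267
  f8: (p10, p6, p11) → 10.9647
  f9: (p9, p6, p8) → 29.7502
  f10: (p9, p6, p11) → 74.8923
  f11: (p9, p2, p8) → 47.6149
  f12: (p9, p11, p2) → 114.0574
  f13: (p5, p3, p4) → 40.8896
  f14: (p5, p3, p8) → 34.0654
  f15: (p5, p6, p4) → 30.8359
  f16: (p5, p6, p8) → 40.9215
Σ area = 714.415

Euler characteristic 10−24+16 = 2 ✓

facets=16 area=714.415


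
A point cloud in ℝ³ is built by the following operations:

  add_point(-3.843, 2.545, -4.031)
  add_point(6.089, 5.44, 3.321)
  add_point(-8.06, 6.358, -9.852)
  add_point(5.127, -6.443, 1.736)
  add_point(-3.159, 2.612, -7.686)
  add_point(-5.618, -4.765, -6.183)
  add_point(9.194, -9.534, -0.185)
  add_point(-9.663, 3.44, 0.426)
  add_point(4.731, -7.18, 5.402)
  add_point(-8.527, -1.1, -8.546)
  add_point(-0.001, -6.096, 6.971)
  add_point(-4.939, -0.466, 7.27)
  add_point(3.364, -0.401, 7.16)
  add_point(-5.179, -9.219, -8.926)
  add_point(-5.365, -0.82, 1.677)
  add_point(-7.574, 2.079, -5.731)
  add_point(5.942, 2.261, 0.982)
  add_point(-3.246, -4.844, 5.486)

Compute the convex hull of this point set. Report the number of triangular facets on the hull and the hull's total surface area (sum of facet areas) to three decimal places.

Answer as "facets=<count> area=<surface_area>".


13 of the 18 inputs are extreme points: [1, 2, 4, 6, 7, 8, 9, 10, 11, 12, 13, 16, 17].

Per-facet area ½‖(b−a)×(c−a)‖:
  f1: (p1, p2, p7) → 87.1851
  f2: (p1, p11, p7) → 60.2555
  f3: (p9, p2, p7) → 36.8291
  f4: (p9, p13, p7) → 38.6332
  f5: (p9, p13, p2) → 16.0106
  f6: (p17, p11, p7) → 22.1497
  f7: (p17, p13, p7) → 84.8718
  f8: (p4, p1, p2) → 37.8994
  f9: (p4, p13, p6) → 99.8854
  f10: (p4, p13, p2) → 36.1113
  f11: (p12, p1, p6) → 48.8823
  f12: (p12, p1, p11) → 28.8620
  f13: (p10, p13, p6) → 95.8900
  f14: (p10, p17, p13) → 26.4824
  f15: (p10, p17, p11) → 8.5343
  f16: (p10, p12, p11) → 23.5556
  f17: (p16, p1, p6) → 13.9321
  f18: (p16, p4, p6) → 76.3583
  f19: (p16, p4, p1) → 22.6153
  f20: (p8, p12, p6) → 21.6168
  f21: (p8, p10, p6) → 10.2837
  f22: (p8, p10, p12) → 16.2056
Σ area = 913.049

Euler: V−E+F = 13−33+22 = 2.

facets=22 area=913.049


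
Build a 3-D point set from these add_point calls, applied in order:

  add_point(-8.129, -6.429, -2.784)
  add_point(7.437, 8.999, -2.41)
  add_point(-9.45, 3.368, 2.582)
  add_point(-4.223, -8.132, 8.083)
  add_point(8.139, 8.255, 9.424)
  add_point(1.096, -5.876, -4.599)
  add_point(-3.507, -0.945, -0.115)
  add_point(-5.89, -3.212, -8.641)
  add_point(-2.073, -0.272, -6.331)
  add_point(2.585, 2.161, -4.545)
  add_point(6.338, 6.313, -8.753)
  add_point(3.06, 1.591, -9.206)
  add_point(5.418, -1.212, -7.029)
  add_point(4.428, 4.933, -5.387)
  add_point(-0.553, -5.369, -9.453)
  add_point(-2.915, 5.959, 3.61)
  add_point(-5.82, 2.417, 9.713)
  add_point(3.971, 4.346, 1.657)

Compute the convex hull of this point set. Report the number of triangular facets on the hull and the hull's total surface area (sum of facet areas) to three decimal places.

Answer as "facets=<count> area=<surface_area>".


Hull vertices (13/18): indices [0, 1, 2, 3, 4, 5, 7, 10, 11, 12, 14, 15, 16].

Triangle areas on the boundary:
  f1: (p16, p3, p2) → 43.4345
  f2: (p16, p3, p4) → 79.3270
  f3: (p0, p3, p2) → 63.0640
  f4: (p0, p14, p3) → 54.8547
  f5: (p5, p14, p3) → 23.6929
  f6: (p1, p10, p2) → 64.4719
  f7: (p7, p10, p2) → 104.1513
  f8: (p7, p0, p2) → 39.6093
  f9: (p7, p0, p14) → 19.8943
  f10: (p12, p10, p14) → 24.9609
  f11: (p12, p5, p14) → 17.1772
  f12: (p12, p1, p4) → 63.1378
  f13: (p12, p1, p10) → 26.6230
  f14: (p12, p3, p4) → 166.6981
  f15: (p12, p5, p3) → 34.8616
  f16: (p15, p1, p2) → 26.9128
  f17: (p15, p1, p4) → 65.4784
  f18: (p15, p16, p2) → 24.8004
  f19: (p15, p16, p4) → 48.3943
  f20: (p11, p10, p14) → 3.0717
  f21: (p11, p7, p14) → 22.7144
  f22: (p11, p7, p10) → 13.7980
Σ area = 1031.128

Euler: V−E+F = 13−33+22 = 2.

facets=22 area=1031.128


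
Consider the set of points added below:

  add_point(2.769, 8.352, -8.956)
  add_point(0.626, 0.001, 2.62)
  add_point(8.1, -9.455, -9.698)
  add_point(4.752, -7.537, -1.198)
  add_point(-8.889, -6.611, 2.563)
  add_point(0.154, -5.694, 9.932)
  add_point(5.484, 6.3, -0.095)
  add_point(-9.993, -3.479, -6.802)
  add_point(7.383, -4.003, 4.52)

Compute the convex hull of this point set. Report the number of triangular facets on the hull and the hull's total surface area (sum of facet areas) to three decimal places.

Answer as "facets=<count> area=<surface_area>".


facets=10 area=918.722

7 of the 9 inputs are extreme points: [0, 2, 4, 5, 6, 7, 8].

Per-facet area ½‖(b−a)×(c−a)‖:
  f1: (p0, p2, p7) → 147.0661
  f2: (p8, p5, p2) → 59.7900
  f3: (p4, p2, p7) → 95.5779
  f4: (p4, p5, p2) → 119.9250
  f5: (p4, p0, p7) → 84.4055
  f6: (p6, p4, p0) → 92.3946
  f7: (p6, p4, p5) → 96.3541
  f8: (p6, p8, p5) → 50.5968
  f9: (p6, p0, p2) → 85.4472
  f10: (p6, p8, p2) → 87.1648
Σ area = 918.722

Check V−E+F: 7 − 15 + 10 = 2.


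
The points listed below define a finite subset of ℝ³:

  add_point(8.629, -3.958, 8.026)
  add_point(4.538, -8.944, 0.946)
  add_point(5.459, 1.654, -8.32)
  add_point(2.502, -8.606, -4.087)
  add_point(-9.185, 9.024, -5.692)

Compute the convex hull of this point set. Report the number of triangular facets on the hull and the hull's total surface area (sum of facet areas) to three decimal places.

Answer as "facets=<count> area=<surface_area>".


5 of the 5 inputs are extreme points: [0, 1, 2, 3, 4].

Triangle areas on the boundary:
  f1: (p1, p0, p4) → 112.6321
  f2: (p2, p0, p4) → 144.1352
  f3: (p2, p1, p0) → 67.4059
  f4: (p3, p1, p4) → 54.5067
  f5: (p3, p2, p4) → 94.7630
  f6: (p3, p2, p1) → 29.8003
Σ area = 503.243

Euler: V−E+F = 5−9+6 = 2.

facets=6 area=503.243
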